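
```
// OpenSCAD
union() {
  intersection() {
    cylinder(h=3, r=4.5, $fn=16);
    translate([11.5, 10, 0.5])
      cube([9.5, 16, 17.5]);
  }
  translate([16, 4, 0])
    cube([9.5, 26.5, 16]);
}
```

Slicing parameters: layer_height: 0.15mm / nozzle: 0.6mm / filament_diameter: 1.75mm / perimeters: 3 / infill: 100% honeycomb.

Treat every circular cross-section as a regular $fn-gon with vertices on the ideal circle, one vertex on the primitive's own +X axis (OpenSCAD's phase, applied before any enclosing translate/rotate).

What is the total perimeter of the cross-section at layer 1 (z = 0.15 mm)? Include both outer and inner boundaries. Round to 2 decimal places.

72.00 mm

At z = 0.15 mm: the r=4.5 cylinder gives a regular 16-gon of circumradius 4.5 (constant along its height) (perimeter = 2·16·4.500·sin(180°/16) = 28.09 mm); the cube at (11.5, 10) is absent (z outside [0.5, 18]); Keeping only the common overlap: at least one operand is absent at this height, so nothing remains; the 9.5×26.5 cube at (16, 4) contributes its full rectangle (perimeter 72.00 mm); Combining (union): only the 9.5×26.5 cube at (16, 4) is present, so the union is just that shape — boundary = 72.00 mm. Overall, the cross-section is a single solid region. Total boundary length (outer) = 72.00 mm.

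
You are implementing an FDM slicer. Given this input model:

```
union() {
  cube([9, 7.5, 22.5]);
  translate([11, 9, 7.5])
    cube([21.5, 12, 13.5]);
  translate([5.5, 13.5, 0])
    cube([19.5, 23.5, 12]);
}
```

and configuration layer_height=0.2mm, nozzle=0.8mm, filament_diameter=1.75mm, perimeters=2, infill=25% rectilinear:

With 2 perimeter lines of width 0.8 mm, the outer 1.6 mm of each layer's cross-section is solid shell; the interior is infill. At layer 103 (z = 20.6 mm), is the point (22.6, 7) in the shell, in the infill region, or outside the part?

At z = 20.6 mm: the cube (footprint 9×7.5) is included at this height; the cube at (11, 9) (footprint 21.5×12) is included at this height; the cube at (5.5, 13.5) does not reach this height (z outside [0, 12]); Merging all regions: the 2 present regions are separate (no shared area or edge), so areas and boundary lengths simply add and each stays a separate island — 2 connected regions. Overall, the cross-section has 2 separate islands. The nearest boundary edge runs (32.50, 9.00)→(11.00, 9.00); distance from the point to it = 2.00 mm. The point is not inside any of the regions above, so it lies outside the cross-section (2.00 mm from the nearest boundary).

outside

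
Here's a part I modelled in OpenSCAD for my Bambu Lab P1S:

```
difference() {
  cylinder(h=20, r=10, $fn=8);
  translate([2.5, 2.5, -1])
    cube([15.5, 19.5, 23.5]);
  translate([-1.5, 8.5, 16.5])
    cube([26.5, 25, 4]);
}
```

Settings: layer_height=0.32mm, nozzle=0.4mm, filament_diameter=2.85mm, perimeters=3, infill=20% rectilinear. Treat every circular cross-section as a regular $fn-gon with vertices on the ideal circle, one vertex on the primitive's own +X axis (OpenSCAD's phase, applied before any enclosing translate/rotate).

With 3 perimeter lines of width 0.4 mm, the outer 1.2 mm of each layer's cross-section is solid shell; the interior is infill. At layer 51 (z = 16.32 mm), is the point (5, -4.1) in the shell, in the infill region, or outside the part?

infill

At z = 16.32 mm: the r=10 cylinder contributes a regular 8-gon of circumradius 10; the 15.5×19.5 cube at (2.5, 2.5) contributes its full rectangle; the cube at (-1.5, 8.5) is absent (z outside [16.5, 20.5]); Taking the first minus the rest: starting from the r=10 cylinder, the 15.5×19.5 cube at (2.5, 2.5) partially overlaps it — only the 29.55 mm² overlap (of its 302.25 mm²) is removed, clipping the outline — 1 connected region. Overall, the cross-section is a single solid region. The nearest boundary edge runs (10.00, 0.00)→(7.07, -7.07); distance from the point to it = 3.05 mm. The point is inside the cross-section and 3.05 mm from the nearest boundary — more than the 1.2 mm shell width (3 × 0.4), so it's in the infill interior.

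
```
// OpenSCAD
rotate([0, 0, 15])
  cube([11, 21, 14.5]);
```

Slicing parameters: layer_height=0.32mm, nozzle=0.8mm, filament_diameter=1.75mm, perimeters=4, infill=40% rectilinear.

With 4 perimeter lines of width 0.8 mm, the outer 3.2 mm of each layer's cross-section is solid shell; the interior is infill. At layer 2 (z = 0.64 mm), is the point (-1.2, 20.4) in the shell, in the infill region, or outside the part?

shell

At z = 0.64 mm: the cube (footprint 11×21) is included at this height; (whole slice rotated 15° about Z — lengths, areas and connectivity unchanged). Overall, the cross-section is a single solid region. Undo the 15° rotation: the query point maps to (4.121, 20.015) in the un-rotated model frame. The nearest boundary edge runs (11.00, 21.00)→(0.00, 21.00); distance from the point to it = 0.98 mm. The point is inside the cross-section, 0.98 mm from the nearest boundary — within the 3.2 mm shell band (4 × 0.8).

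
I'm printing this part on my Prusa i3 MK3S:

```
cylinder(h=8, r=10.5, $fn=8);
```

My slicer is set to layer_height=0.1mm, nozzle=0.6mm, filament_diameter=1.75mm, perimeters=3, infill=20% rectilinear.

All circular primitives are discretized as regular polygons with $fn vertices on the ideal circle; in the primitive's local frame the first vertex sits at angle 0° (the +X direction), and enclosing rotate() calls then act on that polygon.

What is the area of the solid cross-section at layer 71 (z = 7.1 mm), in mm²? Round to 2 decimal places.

311.83 mm²

At z = 7.1 mm: the r=10.5 cylinder contributes a regular 8-gon of circumradius 10.5 (area = (8/2)·10.500²·sin(360°/8) = 311.83 mm²). Overall, the cross-section is a single solid region. Net area = 311.83 mm².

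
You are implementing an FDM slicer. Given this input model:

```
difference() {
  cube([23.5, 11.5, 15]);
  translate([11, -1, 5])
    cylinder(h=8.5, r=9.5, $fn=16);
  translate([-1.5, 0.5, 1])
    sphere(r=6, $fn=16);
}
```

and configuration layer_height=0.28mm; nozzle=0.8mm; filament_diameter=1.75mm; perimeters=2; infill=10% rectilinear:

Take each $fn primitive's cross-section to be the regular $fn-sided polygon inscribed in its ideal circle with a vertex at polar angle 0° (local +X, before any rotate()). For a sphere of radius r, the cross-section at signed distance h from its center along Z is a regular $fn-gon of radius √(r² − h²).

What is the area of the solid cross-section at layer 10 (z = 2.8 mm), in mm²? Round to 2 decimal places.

At z = 2.8 mm: the cube is present — its section is the full 23.5×11.5 rectangle (area 270.25 mm²); the cylinder at (11, -1) is absent (z outside [5, 13.5]); the r=6 sphere at (-1.5, 0.5) contributes a regular 16-gon of circumradius √(6²−1.8²) = 5.724 (area = (16/2)·5.724²·sin(360°/16) = 100.29 mm²); Taking the first minus the rest: starting from the 23.5×11.5 cube (270.25 mm²), the r=6 sphere at (-1.5, 0.5) partially overlaps it — only the 18.80 mm² overlap (of its 100.29 mm²) is removed, clipping the outline — area = 251.45 mm². Overall, the cross-section is a single solid region. Net area = 251.45 mm².

251.45 mm²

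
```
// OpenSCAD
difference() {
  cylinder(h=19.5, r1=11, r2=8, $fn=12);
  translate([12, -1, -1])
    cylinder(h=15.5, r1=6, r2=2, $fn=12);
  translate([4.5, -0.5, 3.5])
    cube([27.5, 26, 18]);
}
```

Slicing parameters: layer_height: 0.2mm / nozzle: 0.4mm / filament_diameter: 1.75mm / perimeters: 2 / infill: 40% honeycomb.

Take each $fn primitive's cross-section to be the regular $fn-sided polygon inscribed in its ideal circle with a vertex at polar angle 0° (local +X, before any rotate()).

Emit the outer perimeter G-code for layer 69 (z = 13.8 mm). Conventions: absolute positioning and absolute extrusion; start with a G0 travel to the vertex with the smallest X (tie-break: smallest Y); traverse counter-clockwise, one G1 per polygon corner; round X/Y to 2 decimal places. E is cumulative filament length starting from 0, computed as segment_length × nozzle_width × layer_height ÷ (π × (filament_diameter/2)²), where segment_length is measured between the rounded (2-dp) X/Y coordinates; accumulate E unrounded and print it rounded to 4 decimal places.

G0 X-8.88 Y0.00 Z13.80
G1 X-7.69 Y-4.44 E0.1529
G1 X-4.44 Y-7.69 E0.3058
G1 X0.00 Y-8.88 E0.4586
G1 X4.44 Y-7.69 E0.6115
G1 X7.69 Y-4.44 E0.7644
G1 X8.74 Y-0.50 E0.9000
G1 X4.50 Y-0.50 E1.0410
G1 X4.50 Y7.63 E1.3114
G1 X4.44 Y7.69 E1.3143
G1 X0.00 Y8.88 E1.4672
G1 X-4.44 Y7.69 E1.6200
G1 X-7.69 Y4.44 E1.7729
G1 X-8.88 Y0.00 E1.9258

At z = 13.8 mm: the cone (r1=11→r2=8) has section circumradius 8.877 here — a regular 12-gon; the cone at (12, -1) (r1=6→r2=2) has section circumradius 2.181 here — a regular 12-gon; the 27.5×26 cube at (4.5, -0.5) contributes its full rectangle; Taking the first minus the rest: starting from the cone, the cone at (12, -1) misses the remaining region (no effect); the 27.5×26 cube at (4.5, -0.5) partially overlaps it — only the 24.02 mm² overlap (of its 715.00 mm²) is removed, clipping the outline — 1 connected region. The outline is a single polygon with 13 vertices. Extrusion per mm of travel: 0.4 × 0.2 / (π × 0.875²) = 0.033260. Accumulating E over each segment gives final E = 1.9258.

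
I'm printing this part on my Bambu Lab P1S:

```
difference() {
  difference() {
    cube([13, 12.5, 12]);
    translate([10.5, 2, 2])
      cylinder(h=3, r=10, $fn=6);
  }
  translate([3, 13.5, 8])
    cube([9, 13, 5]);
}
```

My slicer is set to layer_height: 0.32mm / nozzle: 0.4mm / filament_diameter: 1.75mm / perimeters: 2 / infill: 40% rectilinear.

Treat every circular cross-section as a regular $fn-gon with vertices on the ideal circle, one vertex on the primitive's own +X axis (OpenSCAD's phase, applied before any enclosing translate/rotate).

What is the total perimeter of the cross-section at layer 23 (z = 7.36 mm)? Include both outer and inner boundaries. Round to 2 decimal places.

51.00 mm

At z = 7.36 mm: the cube is present — its section is the full 13×12.5 rectangle (perimeter 51.00 mm); the cylinder at (10.5, 2) is not intersected at this z (z outside [2, 5]); Taking the first minus the rest: none of the subtracted shapes is present at this height, so the 13×12.5 cube is unchanged — boundary = 51.00 mm; the cube at (3, 13.5) does not reach this height (z outside [8, 13]); Subtracting the remaining from the first: none of the subtracted shapes is present at this height, so that combined region is unchanged — boundary = 51.00 mm. Overall, the cross-section is a single solid region. Total boundary length (outer) = 51.00 mm.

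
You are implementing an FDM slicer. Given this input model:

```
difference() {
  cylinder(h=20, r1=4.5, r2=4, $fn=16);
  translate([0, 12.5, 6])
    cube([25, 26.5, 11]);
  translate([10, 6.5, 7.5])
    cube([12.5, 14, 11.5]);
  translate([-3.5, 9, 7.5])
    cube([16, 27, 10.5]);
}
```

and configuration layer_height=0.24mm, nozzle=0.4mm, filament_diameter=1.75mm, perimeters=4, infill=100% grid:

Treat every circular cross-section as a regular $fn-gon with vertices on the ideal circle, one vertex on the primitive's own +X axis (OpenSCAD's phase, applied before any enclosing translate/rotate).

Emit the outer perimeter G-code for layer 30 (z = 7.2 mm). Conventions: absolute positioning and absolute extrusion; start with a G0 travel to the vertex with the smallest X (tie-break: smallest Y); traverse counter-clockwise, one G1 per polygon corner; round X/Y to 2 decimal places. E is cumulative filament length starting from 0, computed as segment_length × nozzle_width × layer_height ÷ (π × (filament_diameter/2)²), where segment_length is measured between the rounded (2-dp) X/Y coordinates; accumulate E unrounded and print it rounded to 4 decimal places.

G0 X-4.32 Y0.00 Z7.20
G1 X-3.99 Y-1.65 E0.0672
G1 X-3.05 Y-3.05 E0.1345
G1 X-1.65 Y-3.99 E0.2018
G1 X0.00 Y-4.32 E0.2689
G1 X1.65 Y-3.99 E0.3361
G1 X3.05 Y-3.05 E0.4034
G1 X3.99 Y-1.65 E0.4707
G1 X4.32 Y0.00 E0.5379
G1 X3.99 Y1.65 E0.6050
G1 X3.05 Y3.05 E0.6723
G1 X1.65 Y3.99 E0.7396
G1 X0.00 Y4.32 E0.8068
G1 X-1.65 Y3.99 E0.8739
G1 X-3.05 Y3.05 E0.9412
G1 X-3.99 Y1.65 E1.0085
G1 X-4.32 Y0.00 E1.0757

At z = 7.2 mm: the cone contributes a regular 16-gon of circumradius 4.320 (interpolated between r1=4.5 and r2=4 at t=0.360); the 25×26.5 cube at (0, 12.5) contributes its full rectangle; the cube at (10, 6.5) does not reach this height (z outside [7.5, 19]); the cube at (-3.5, 9) is not intersected at this z (z outside [7.5, 18]); After the difference (first − rest): starting from the cone, the 25×26.5 cube at (0, 12.5) misses the remaining region (no effect) — 1 connected region. The outline is a single polygon with 16 vertices. Extrusion per mm of travel: 0.4 × 0.24 / (π × 0.875²) = 0.039912. Accumulating E over each segment gives final E = 1.0757.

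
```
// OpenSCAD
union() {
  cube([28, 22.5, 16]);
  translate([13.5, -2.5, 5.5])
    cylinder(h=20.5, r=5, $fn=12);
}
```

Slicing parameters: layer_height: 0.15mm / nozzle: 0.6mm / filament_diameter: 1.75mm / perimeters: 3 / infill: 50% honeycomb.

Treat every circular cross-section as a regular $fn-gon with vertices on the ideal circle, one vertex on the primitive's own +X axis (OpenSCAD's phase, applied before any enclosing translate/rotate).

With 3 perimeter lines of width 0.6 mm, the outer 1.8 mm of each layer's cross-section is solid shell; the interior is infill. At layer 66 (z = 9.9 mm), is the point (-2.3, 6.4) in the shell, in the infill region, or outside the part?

At z = 9.9 mm: the cube (footprint 28×22.5) is included at this height; the r=5 cylinder at (13.5, -2.5) gives a regular 12-gon of circumradius 5 (constant along its height); Combining (union): the regions partially overlap (shared area 14.17 mm²), so overlapping operands fuse into one piece — 1 connected region. Overall, the cross-section is a single solid region. The nearest boundary edge runs (0.00, 0.00)→(0.00, 22.50); distance from the point to it = 2.30 mm. The point is not inside any of the regions above, so it lies outside the cross-section (2.30 mm from the nearest boundary).

outside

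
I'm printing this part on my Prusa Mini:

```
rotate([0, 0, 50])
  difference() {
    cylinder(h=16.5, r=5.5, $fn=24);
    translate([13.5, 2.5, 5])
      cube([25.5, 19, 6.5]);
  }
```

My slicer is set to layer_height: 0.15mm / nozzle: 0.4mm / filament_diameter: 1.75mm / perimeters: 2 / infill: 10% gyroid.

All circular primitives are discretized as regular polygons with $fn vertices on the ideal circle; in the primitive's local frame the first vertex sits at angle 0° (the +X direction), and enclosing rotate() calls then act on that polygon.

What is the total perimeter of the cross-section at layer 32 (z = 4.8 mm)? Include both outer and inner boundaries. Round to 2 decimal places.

34.46 mm

At z = 4.8 mm: the r=5.5 cylinder gives a regular 24-gon of circumradius 5.5 (constant along its height) (perimeter = 2·24·5.500·sin(180°/24) = 34.46 mm); the cube at (13.5, 2.5) does not reach this height (z outside [5, 11.5]); After the difference (first − rest): none of the subtracted shapes is present at this height, so the r=5.5 cylinder is unchanged — boundary = 34.46 mm; (rotated 50° about Z; rotation is an isometry so areas/perimeters/island counts are preserved). Overall, the cross-section is a single solid region. Total boundary length (outer) = 34.46 mm.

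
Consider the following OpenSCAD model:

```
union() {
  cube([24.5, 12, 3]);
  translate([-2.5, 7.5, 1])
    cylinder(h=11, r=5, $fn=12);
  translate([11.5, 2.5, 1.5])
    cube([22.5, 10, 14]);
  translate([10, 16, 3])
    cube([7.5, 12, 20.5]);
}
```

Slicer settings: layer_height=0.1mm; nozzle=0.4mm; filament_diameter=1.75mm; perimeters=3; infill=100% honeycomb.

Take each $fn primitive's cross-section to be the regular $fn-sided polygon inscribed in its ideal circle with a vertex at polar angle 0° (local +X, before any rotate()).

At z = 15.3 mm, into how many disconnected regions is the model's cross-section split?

At z = 15.3 mm: the cube is absent (z outside [0, 3]); the cylinder at (-2.5, 7.5) is absent (z outside [1, 12]); the cube at (11.5, 2.5) (footprint 22.5×10) is included at this height; the cube at (10, 16) is present — its section is the full 7.5×12 rectangle; Taking the union: the 2 present regions are separate (no shared area or edge), so areas and boundary lengths simply add and each stays a separate island — 2 connected regions. The result has 2 disconnected regions.

2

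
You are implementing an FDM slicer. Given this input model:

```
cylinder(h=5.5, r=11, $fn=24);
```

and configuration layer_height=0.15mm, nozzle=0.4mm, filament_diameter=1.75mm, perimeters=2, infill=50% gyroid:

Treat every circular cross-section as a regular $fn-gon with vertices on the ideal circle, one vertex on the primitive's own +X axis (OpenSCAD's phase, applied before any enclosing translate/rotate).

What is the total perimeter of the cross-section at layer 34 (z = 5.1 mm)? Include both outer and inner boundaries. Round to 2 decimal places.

At z = 5.1 mm: the r=11 cylinder contributes a regular 24-gon of circumradius 11 (perimeter = 2·24·11.000·sin(180°/24) = 68.92 mm). Overall, the cross-section is a single solid region. Total boundary length (outer) = 68.92 mm.

68.92 mm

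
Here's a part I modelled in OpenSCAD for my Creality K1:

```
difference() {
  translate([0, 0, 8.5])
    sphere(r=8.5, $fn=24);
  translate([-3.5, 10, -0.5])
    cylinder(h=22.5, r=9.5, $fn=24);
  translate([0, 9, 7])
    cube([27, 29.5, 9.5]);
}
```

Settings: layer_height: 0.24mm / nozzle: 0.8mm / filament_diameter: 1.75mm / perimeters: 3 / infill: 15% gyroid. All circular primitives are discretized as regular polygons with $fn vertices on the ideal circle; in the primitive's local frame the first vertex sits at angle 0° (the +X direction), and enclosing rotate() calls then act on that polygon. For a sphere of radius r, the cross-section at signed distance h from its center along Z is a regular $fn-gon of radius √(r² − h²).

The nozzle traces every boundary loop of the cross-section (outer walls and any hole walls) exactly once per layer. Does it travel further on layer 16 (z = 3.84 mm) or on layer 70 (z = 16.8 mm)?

layer 16 (z = 3.84 mm)

Layer 16 (z = 3.84): the r=8.5 sphere contributes a regular 24-gon of circumradius √(8.5²−4.66²) = 7.109 (perimeter = 2·24·7.109·sin(180°/24) = 44.54 mm); the r=9.5 cylinder at (-3.5, 10) gives a regular 24-gon of circumradius 9.5 (constant along its height) (perimeter = 2·24·9.500·sin(180°/24) = 59.52 mm); the cube at (0, 9) is not intersected at this z (z outside [7, 16.5]); Taking the first minus the rest: starting from the r=8.5 sphere, the r=9.5 cylinder at (-3.5, 10) partially overlaps it — only the 51.19 mm² overlap (of its 280.30 mm²) is removed, clipping the outline — boundary = 42.93 mm. So its perimeter = 42.93 mm. Layer 70 (z = 16.8): the sphere: section is a regular 24-gon, circumradius = √(r²−h²) = √(8.5²−8.3²) = 1.833 (perimeter = 2·24·1.833·sin(180°/24) = 11.48 mm); the cylinder at (-3.5, 10): section is a regular 24-gon, circumradius r=9.5 (perimeter = 2·24·9.500·sin(180°/24) = 59.52 mm); the cube at (0, 9) is absent (z outside [7, 16.5]); Subtracting the remaining from the first: starting from the r=8.5 sphere, the r=9.5 cylinder at (-3.5, 10) partially overlaps it — only the 1.23 mm² overlap (of its 280.30 mm²) is removed, clipping the outline — boundary = 11.17 mm. So its perimeter = 11.17 mm. Layer 16 is larger (42.93 vs 11.17 mm).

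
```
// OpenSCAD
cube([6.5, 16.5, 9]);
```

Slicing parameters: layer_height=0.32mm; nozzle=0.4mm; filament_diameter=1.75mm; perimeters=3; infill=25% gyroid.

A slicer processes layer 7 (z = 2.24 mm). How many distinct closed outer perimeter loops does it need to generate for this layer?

At z = 2.24 mm: the 6.5×16.5 cube contributes its full rectangle. The result has 1 disconnected region.

1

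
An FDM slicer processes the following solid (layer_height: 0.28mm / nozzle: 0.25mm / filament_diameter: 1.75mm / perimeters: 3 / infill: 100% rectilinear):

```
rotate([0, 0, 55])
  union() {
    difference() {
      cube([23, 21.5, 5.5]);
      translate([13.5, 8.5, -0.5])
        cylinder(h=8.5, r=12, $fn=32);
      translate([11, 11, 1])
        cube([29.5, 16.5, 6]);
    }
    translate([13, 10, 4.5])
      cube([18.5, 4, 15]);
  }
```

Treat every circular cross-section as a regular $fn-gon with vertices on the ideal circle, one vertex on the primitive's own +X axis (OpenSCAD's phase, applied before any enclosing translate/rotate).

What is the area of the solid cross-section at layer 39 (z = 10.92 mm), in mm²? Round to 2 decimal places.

At z = 10.92 mm: the cube is not intersected at this z (z outside [0, 5.5]); the cylinder at (13.5, 8.5) is absent (z outside [-0.5, 8]); the cube at (11, 11) is absent (z outside [1, 7]); After the difference (first − rest): the first operand is absent here, so nothing remains; the 18.5×4 cube at (13, 10) contributes its full rectangle (area 74.00 mm²); Taking the union: only the 18.5×4 cube at (13, 10) is present, so the union is just that shape — area = 74.00 mm²; (rotated 55° about Z; rotation is an isometry so areas/perimeters/island counts are preserved). Overall, the cross-section is a single solid region. Net area = 74.00 mm².

74.00 mm²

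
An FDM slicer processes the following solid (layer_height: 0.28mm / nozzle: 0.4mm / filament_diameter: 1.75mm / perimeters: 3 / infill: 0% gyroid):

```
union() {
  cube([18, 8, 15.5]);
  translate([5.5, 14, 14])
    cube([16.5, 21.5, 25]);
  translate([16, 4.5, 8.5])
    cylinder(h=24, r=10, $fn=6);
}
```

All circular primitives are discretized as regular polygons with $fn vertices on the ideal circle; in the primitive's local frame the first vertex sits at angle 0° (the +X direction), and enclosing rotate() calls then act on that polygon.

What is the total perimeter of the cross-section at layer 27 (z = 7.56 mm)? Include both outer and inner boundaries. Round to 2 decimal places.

At z = 7.56 mm: the cube (footprint 18×8) is included at this height (perimeter 52.00 mm); the cube at (5.5, 14) does not reach this height (z outside [14, 39]); the cylinder at (16, 4.5) does not reach this height (z outside [8.5, 32.5]); Taking the union: only the 18×8 cube is present, so the union is just that shape — boundary = 52.00 mm. Overall, the cross-section is a single solid region. Total boundary length (outer) = 52.00 mm.

52.00 mm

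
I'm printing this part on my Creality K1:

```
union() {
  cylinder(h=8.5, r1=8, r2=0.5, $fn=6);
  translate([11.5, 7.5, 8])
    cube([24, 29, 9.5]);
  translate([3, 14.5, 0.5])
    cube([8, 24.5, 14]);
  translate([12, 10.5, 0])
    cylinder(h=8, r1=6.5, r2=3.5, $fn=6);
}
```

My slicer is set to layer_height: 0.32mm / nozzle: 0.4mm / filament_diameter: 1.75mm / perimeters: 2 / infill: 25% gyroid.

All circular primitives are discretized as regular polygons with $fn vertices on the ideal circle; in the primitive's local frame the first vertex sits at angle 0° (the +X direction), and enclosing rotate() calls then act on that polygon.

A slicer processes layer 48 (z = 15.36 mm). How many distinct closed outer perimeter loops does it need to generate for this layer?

At z = 15.36 mm: the cone is not intersected at this z (z outside [0, 8.5]); the cube at (11.5, 7.5) is present — its section is the full 24×29 rectangle; the cube at (3, 14.5) is absent (z outside [0.5, 14.5]); the cone at (12, 10.5) is absent (z outside [0, 8]); Taking the union: only the 24×29 cube at (11.5, 7.5) is present, so the union is just that shape — 1 connected region. The result has 1 disconnected region.

1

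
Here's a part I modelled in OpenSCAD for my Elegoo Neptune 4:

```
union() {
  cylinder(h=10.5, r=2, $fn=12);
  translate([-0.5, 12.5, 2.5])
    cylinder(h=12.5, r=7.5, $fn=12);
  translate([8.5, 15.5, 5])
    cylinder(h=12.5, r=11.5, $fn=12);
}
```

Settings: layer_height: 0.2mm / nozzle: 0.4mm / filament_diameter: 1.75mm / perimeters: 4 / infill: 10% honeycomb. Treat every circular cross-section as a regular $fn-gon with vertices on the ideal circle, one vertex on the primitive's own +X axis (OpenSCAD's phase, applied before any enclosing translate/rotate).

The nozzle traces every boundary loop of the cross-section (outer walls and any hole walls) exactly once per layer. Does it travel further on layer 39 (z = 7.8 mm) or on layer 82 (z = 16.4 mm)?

Layer 39 (z = 7.8): the cylinder: section is a regular 12-gon, circumradius r=2 (perimeter = 2·12·2.000·sin(180°/12) = 12.42 mm); the r=7.5 cylinder at (-0.5, 12.5) gives a regular 12-gon of circumradius 7.5 (constant along its height) (perimeter = 2·12·7.500·sin(180°/12) = 46.59 mm); the cylinder at (8.5, 15.5): section is a regular 12-gon, circumradius r=11.5 (perimeter = 2·12·11.500·sin(180°/12) = 71.43 mm); Taking the union: the regions partially overlap (shared area 97.41 mm²), so the edge portions inside another operand are dropped and the merged outline is re-measured after clipping — boundary = 92.99 mm. So its perimeter = 92.99 mm. Layer 82 (z = 16.4): the cylinder is not intersected at this z (z outside [0, 10.5]); the cylinder at (-0.5, 12.5) is not intersected at this z (z outside [2.5, 15]); the r=11.5 cylinder at (8.5, 15.5) contributes a regular 12-gon of circumradius 11.5 (perimeter = 2·12·11.500·sin(180°/12) = 71.43 mm); Taking the union: only the r=11.5 cylinder at (8.5, 15.5) is present, so the union is just that shape — boundary = 71.43 mm. So its perimeter = 71.43 mm. Layer 39 is larger (92.99 vs 71.43 mm).

layer 39 (z = 7.8 mm)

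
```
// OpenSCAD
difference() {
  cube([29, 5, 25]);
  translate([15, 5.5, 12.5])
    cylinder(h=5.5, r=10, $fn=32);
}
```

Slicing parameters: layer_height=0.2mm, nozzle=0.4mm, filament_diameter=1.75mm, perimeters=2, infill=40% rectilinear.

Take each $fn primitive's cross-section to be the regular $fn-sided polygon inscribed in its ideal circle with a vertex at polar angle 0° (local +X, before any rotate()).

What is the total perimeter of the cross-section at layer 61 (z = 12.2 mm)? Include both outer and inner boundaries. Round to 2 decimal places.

68.00 mm

At z = 12.2 mm: the cube (footprint 29×5) is included at this height (perimeter 68.00 mm); the cylinder at (15, 5.5) does not reach this height (z outside [12.5, 18]); Taking the first minus the rest: none of the subtracted shapes is present at this height, so the 29×5 cube is unchanged — boundary = 68.00 mm. Overall, the cross-section is a single solid region. Total boundary length (outer) = 68.00 mm.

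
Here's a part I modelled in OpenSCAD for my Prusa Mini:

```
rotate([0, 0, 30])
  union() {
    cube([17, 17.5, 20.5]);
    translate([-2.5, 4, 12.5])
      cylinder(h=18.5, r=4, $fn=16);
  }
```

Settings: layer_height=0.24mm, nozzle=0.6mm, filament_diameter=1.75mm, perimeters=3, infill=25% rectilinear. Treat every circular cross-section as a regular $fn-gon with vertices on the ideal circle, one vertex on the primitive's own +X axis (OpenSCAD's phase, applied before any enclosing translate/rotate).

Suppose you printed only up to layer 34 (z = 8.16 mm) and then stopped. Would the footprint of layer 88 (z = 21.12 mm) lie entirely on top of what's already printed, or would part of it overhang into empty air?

Compare the two slices. At z = 8.16: the cube is present — its section is the full 17×17.5 rectangle (area 297.50 mm²); the cylinder at (-2.5, 4) is not intersected at this z (z outside [12.5, 31]); Taking the union: only the 17×17.5 cube is present, so the union is just that shape — area = 297.50 mm²; (whole slice rotated 30° about Z — lengths, areas and connectivity unchanged). At z = 21.12: the cube is absent (z outside [0, 20.5]); the r=4 cylinder at (-2.5, 4) gives a regular 16-gon of circumradius 4 (constant along its height) (area = (16/2)·4.000²·sin(360°/16) = 48.98 mm²); Taking the union: only the r=4 cylinder at (-2.5, 4) is present, so the union is just that shape — area = 48.98 mm²; (whole slice rotated 30° about Z — lengths, areas and connectivity unchanged). Checking containment: at z = 21.12 the cross-section extends beyond the z = 8.16 cross-section by about 42.81 mm².

part overhangs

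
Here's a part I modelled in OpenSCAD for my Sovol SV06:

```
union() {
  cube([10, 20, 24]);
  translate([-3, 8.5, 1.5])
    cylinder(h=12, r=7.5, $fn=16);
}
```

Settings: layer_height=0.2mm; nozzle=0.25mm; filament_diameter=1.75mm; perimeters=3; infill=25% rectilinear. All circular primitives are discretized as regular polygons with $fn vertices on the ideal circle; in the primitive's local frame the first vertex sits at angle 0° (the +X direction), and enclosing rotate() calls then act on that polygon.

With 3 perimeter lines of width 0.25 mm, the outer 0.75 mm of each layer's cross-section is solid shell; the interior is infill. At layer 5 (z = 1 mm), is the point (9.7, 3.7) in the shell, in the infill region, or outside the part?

shell

At z = 1 mm: the 10×20 cube contributes its full rectangle; the cylinder at (-3, 8.5) does not reach this height (z outside [1.5, 13.5]); Taking the union: only the 10×20 cube is present, so the union is just that shape — 1 connected region. Overall, the cross-section is a single solid region. The nearest boundary edge runs (10.00, 0.00)→(10.00, 20.00); distance from the point to it = 0.30 mm. The point is inside the cross-section, 0.30 mm from the nearest boundary — within the 0.75 mm shell band (3 × 0.25).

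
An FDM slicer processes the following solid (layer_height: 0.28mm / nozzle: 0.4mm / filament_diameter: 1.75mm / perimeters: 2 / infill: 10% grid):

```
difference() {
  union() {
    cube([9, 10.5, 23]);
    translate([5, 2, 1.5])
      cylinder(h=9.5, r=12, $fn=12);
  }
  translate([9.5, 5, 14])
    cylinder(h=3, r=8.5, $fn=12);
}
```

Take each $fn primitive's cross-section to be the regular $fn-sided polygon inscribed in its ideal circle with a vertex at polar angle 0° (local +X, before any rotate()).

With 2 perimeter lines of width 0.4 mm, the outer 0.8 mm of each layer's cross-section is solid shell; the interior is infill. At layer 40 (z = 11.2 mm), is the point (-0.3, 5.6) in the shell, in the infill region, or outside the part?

At z = 11.2 mm: the cube (footprint 9×10.5) is included at this height; the cylinder at (5, 2) is not intersected at this z (z outside [1.5, 11]); Taking the union: only the 9×10.5 cube is present, so the union is just that shape — 1 connected region; the cylinder at (9.5, 5) is absent (z outside [14, 17]); Taking the first minus the rest: none of the subtracted shapes is present at this height, so the result so far is unchanged — 1 connected region. Overall, the cross-section is a single solid region. The nearest boundary edge runs (0.00, 10.50)→(0.00, 0.00); distance from the point to it = 0.30 mm. The point is not inside any of the regions above, so it lies outside the cross-section (0.30 mm from the nearest boundary).

outside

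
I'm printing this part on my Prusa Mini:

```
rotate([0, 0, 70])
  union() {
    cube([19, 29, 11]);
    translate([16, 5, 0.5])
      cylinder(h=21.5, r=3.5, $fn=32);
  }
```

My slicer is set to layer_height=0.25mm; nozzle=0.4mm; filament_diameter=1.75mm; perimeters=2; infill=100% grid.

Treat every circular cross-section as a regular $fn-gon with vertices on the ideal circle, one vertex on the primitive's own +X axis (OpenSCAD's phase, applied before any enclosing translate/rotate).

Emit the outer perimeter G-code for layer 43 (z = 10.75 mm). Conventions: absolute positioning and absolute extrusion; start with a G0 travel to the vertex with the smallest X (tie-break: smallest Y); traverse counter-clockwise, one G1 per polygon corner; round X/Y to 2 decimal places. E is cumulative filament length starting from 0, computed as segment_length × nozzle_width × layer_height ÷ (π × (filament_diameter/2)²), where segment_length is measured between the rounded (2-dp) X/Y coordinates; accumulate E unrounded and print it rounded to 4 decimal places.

At z = 10.75 mm: the 19×29 cube contributes its full rectangle; the cylinder at (16, 5): section is a regular 32-gon, circumradius r=3.5; Taking the union: the regions partially overlap (shared area 37.06 mm²), so overlapping operands fuse into one piece — 1 connected region; (rotated 70° about Z; rotation is an isometry so areas/perimeters/island counts are preserved). The outline is a single polygon with 11 vertices. Extrusion per mm of travel: 0.4 × 0.25 / (π × 0.875²) = 0.041575. Accumulating E over each segment gives final E = 3.9984.

G0 X-27.25 Y9.92 Z10.75
G1 X0.00 Y0.00 E1.2057
G1 X6.50 Y17.85 E1.9954
G1 X3.47 Y18.96 E2.1296
G1 X3.14 Y19.33 E2.1502
G1 X2.59 Y19.74 E2.1787
G1 X1.97 Y20.03 E2.2072
G1 X1.31 Y20.20 E2.2355
G1 X0.62 Y20.24 E2.2643
G1 X0.13 Y20.17 E2.2848
G1 X-20.75 Y27.77 E3.2087
G1 X-27.25 Y9.92 E3.9984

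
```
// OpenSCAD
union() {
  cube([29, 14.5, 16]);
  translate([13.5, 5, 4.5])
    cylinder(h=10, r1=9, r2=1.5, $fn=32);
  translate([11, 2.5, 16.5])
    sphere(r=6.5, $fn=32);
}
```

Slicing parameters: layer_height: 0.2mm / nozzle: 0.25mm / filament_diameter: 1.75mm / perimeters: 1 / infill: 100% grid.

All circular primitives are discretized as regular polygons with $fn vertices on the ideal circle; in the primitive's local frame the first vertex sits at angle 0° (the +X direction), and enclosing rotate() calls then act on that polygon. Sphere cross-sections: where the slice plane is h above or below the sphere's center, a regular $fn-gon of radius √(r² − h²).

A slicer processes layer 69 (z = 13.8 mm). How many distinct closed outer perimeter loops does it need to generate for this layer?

1

At z = 13.8 mm: the cube is present — its section is the full 29×14.5 rectangle; the cone at (13.5, 5) (r1=9→r2=1.5) has section circumradius 2.025 here — a regular 32-gon; the r=6.5 sphere at (11, 2.5) contributes a regular 32-gon of circumradius √(6.5²−2.7²) = 5.913; Merging all regions: the regions partially overlap (shared area 95.93 mm²), so overlapping operands fuse into one piece — 1 connected region. The result has 1 disconnected region.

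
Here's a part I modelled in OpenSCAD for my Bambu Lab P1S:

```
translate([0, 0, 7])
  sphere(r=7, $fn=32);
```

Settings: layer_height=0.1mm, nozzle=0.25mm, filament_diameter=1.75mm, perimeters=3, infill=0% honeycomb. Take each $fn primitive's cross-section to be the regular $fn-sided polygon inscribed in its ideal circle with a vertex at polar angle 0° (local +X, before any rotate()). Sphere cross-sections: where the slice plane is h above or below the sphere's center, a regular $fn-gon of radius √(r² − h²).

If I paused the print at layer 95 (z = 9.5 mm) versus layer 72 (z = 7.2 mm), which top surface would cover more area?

Layer 95 (z = 9.5): the sphere: section is a regular 32-gon, circumradius = √(r²−h²) = √(7²−2.5²) = 6.538 (area = (32/2)·6.538²·sin(360°/32) = 133.44 mm²). So its area = 133.44 mm². Layer 72 (z = 7.2): the r=7 sphere contributes a regular 32-gon of circumradius √(7²−0.2²) = 6.997 (area = (32/2)·6.997²·sin(360°/32) = 152.83 mm²). So its area = 152.83 mm². Layer 72 is larger (152.83 vs 133.44 mm²).

layer 72 (z = 7.2 mm)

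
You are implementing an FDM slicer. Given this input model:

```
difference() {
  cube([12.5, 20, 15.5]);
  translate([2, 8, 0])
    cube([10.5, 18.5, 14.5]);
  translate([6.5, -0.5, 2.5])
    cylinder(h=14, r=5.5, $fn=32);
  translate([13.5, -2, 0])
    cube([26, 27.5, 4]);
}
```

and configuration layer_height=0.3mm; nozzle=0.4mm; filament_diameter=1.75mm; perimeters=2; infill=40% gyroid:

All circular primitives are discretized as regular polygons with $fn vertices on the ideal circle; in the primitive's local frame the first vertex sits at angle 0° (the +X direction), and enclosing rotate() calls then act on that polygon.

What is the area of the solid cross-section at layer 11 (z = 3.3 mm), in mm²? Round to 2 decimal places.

82.26 mm²

At z = 3.3 mm: the cube is present — its section is the full 12.5×20 rectangle (area 250.00 mm²); the cube at (2, 8) (footprint 10.5×18.5) is included at this height (area 194.25 mm²); the cylinder at (6.5, -0.5): section is a regular 32-gon, circumradius r=5.5 (area = (32/2)·5.500²·sin(360°/32) = 94.42 mm²); the cube at (13.5, -2) (footprint 26×27.5) is included at this height (area 715.00 mm²); Subtracting the remaining from the first: starting from the 12.5×20 cube (250.00 mm²), the 10.5×18.5 cube at (2, 8) partially overlaps it — only the 126.00 mm² overlap (of its 194.25 mm²) is removed, clipping the outline; the r=5.5 cylinder at (6.5, -0.5) partially overlaps it — only the 41.74 mm² overlap (of its 94.42 mm²) is removed, clipping the outline; the 26×27.5 cube at (13.5, -2) misses the remaining region (no effect) — area = 82.26 mm². Overall, the cross-section is a single solid region. Net area = 82.26 mm².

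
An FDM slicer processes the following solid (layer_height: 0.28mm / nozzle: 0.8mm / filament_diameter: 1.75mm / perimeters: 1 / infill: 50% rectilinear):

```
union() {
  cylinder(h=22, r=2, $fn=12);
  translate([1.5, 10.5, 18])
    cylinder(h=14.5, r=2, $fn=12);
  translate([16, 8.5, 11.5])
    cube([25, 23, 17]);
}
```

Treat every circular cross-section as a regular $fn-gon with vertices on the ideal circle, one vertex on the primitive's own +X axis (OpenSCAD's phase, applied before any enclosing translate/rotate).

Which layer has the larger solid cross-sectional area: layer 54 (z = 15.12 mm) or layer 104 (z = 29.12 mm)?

layer 54 (z = 15.12 mm)

Layer 54 (z = 15.12): the cylinder: section is a regular 12-gon, circumradius r=2 (area = (12/2)·2.000²·sin(360°/12) = 12.00 mm²); the cylinder at (1.5, 10.5) is absent (z outside [18, 32.5]); the cube at (16, 8.5) (footprint 25×23) is included at this height (area 575.00 mm²); Combining (union): the 2 present regions are separate (no shared area or edge), so areas and boundary lengths simply add and each stays a separate island — area = 587.00 mm². So its area = 587.00 mm². Layer 104 (z = 29.12): the cylinder is not intersected at this z (z outside [0, 22]); the r=2 cylinder at (1.5, 10.5) gives a regular 12-gon of circumradius 2 (constant along its height) (area = (12/2)·2.000²·sin(360°/12) = 12.00 mm²); the cube at (16, 8.5) is absent (z outside [11.5, 28.5]); Taking the union: only the r=2 cylinder at (1.5, 10.5) is present, so the union is just that shape — area = 12.00 mm². So its area = 12.00 mm². Layer 54 is larger (587.00 vs 12.00 mm²).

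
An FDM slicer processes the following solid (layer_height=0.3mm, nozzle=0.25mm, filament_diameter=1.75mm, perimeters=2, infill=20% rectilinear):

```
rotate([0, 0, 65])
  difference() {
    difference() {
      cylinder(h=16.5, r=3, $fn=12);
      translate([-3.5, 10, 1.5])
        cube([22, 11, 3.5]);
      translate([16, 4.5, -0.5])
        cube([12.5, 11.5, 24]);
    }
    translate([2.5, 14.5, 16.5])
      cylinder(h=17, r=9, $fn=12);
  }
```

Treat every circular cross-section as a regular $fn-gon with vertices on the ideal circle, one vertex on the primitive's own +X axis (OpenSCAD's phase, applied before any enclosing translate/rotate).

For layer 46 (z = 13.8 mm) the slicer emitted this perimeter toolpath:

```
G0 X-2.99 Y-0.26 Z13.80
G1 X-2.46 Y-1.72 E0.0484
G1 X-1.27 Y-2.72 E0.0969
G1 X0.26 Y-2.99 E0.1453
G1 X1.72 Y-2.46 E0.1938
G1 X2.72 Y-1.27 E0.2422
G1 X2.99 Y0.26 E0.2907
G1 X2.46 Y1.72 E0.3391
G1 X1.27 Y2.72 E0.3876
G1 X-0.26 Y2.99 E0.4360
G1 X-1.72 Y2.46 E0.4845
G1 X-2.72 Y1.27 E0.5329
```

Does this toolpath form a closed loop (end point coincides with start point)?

no

Start point (G0): (-2.99, -0.26). End point (last G1): the path does not return to the start — open.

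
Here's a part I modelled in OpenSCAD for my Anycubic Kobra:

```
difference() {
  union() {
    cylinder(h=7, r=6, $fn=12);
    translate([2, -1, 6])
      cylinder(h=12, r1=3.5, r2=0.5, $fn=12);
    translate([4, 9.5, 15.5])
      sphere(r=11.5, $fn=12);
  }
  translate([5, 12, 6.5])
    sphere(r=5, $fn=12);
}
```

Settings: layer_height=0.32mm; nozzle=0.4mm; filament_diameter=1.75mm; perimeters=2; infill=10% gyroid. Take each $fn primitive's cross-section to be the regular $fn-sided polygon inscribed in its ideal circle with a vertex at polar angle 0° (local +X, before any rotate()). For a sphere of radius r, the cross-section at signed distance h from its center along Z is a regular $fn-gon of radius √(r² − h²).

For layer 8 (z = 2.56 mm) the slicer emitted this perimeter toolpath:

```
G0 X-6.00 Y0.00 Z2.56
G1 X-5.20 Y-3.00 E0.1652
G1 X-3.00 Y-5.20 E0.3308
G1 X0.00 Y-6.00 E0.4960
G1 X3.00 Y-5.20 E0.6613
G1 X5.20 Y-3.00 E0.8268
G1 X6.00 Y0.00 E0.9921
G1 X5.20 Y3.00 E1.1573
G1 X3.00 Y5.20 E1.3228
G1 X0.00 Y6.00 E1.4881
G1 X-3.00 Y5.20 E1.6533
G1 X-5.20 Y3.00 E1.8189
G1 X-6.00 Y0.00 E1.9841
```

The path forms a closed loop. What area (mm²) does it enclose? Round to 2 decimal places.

Apply the shoelace formula to the sequence of (X, Y) vertices; enclosed area = 108.08 mm².

108.08 mm²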